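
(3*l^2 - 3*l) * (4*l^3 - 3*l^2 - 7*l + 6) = 12*l^5 - 21*l^4 - 12*l^3 + 39*l^2 - 18*l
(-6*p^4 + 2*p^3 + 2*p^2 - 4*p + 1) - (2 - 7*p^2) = -6*p^4 + 2*p^3 + 9*p^2 - 4*p - 1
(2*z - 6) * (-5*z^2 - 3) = -10*z^3 + 30*z^2 - 6*z + 18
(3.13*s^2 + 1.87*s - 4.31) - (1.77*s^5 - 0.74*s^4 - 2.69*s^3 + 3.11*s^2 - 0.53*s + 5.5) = -1.77*s^5 + 0.74*s^4 + 2.69*s^3 + 0.02*s^2 + 2.4*s - 9.81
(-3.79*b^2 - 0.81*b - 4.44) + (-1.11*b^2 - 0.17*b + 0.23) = -4.9*b^2 - 0.98*b - 4.21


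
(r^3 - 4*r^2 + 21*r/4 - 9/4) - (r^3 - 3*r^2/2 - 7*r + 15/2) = -5*r^2/2 + 49*r/4 - 39/4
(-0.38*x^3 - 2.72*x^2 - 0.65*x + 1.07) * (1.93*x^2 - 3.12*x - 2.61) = -0.7334*x^5 - 4.064*x^4 + 8.2237*x^3 + 11.1923*x^2 - 1.6419*x - 2.7927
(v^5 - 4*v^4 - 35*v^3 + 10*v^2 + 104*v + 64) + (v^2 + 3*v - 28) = v^5 - 4*v^4 - 35*v^3 + 11*v^2 + 107*v + 36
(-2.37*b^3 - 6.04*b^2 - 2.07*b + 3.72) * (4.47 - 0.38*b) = 0.9006*b^4 - 8.2987*b^3 - 26.2122*b^2 - 10.6665*b + 16.6284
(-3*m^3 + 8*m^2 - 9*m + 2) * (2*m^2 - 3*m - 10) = -6*m^5 + 25*m^4 - 12*m^3 - 49*m^2 + 84*m - 20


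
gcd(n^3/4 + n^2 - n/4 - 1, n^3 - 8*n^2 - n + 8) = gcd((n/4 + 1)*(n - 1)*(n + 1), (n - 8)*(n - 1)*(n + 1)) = n^2 - 1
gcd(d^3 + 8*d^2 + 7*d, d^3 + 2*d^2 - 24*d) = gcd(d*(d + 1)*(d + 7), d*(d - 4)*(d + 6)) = d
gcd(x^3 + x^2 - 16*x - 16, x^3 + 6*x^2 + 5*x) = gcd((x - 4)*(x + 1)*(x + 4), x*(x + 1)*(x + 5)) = x + 1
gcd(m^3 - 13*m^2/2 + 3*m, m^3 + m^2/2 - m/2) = m^2 - m/2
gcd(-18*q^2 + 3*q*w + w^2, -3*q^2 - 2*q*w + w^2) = 3*q - w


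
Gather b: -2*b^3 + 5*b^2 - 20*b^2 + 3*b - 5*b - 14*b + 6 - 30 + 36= -2*b^3 - 15*b^2 - 16*b + 12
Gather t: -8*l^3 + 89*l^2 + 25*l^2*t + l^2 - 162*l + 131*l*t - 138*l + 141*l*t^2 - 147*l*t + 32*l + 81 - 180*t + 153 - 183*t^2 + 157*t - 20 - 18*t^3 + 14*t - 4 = -8*l^3 + 90*l^2 - 268*l - 18*t^3 + t^2*(141*l - 183) + t*(25*l^2 - 16*l - 9) + 210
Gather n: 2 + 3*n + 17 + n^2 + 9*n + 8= n^2 + 12*n + 27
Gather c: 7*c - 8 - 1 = 7*c - 9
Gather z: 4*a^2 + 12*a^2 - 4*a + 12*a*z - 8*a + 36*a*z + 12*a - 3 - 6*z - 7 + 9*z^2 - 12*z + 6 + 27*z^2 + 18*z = 16*a^2 + 48*a*z + 36*z^2 - 4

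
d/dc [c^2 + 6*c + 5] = 2*c + 6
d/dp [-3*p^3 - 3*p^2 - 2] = 3*p*(-3*p - 2)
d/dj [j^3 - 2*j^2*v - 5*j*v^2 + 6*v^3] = 3*j^2 - 4*j*v - 5*v^2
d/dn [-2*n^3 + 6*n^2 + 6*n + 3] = -6*n^2 + 12*n + 6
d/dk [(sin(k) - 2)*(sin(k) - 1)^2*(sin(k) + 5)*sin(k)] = (5*sin(k)^4 + 4*sin(k)^3 - 45*sin(k)^2 + 46*sin(k) - 10)*cos(k)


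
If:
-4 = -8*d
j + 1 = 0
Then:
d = 1/2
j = -1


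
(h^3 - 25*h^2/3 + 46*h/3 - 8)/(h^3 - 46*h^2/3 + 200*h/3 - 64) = (h - 1)/(h - 8)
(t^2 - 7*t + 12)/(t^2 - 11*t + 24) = (t - 4)/(t - 8)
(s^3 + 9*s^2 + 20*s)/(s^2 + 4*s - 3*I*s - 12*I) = s*(s + 5)/(s - 3*I)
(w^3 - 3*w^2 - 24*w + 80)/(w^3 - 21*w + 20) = (w - 4)/(w - 1)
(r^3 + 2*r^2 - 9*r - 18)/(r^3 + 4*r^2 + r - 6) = (r - 3)/(r - 1)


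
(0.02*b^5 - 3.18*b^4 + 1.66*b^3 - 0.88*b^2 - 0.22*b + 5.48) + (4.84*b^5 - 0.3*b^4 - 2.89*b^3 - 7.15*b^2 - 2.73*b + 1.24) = 4.86*b^5 - 3.48*b^4 - 1.23*b^3 - 8.03*b^2 - 2.95*b + 6.72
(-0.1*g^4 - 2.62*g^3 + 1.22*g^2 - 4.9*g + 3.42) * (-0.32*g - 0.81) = 0.032*g^5 + 0.9194*g^4 + 1.7318*g^3 + 0.5798*g^2 + 2.8746*g - 2.7702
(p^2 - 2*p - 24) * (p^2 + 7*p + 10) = p^4 + 5*p^3 - 28*p^2 - 188*p - 240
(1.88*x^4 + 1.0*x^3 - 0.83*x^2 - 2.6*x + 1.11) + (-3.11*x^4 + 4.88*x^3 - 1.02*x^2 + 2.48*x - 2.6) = -1.23*x^4 + 5.88*x^3 - 1.85*x^2 - 0.12*x - 1.49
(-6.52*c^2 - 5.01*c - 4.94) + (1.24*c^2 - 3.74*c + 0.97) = -5.28*c^2 - 8.75*c - 3.97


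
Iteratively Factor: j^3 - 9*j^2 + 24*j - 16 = (j - 4)*(j^2 - 5*j + 4) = (j - 4)^2*(j - 1)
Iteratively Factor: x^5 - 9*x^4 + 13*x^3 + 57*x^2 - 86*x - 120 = (x - 4)*(x^4 - 5*x^3 - 7*x^2 + 29*x + 30) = (x - 4)*(x + 2)*(x^3 - 7*x^2 + 7*x + 15) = (x - 4)*(x + 1)*(x + 2)*(x^2 - 8*x + 15) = (x - 5)*(x - 4)*(x + 1)*(x + 2)*(x - 3)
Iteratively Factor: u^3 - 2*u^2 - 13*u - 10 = (u + 1)*(u^2 - 3*u - 10) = (u + 1)*(u + 2)*(u - 5)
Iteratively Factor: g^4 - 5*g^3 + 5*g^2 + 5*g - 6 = (g - 1)*(g^3 - 4*g^2 + g + 6) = (g - 3)*(g - 1)*(g^2 - g - 2) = (g - 3)*(g - 2)*(g - 1)*(g + 1)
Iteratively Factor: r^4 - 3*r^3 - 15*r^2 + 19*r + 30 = (r + 1)*(r^3 - 4*r^2 - 11*r + 30) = (r - 2)*(r + 1)*(r^2 - 2*r - 15) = (r - 2)*(r + 1)*(r + 3)*(r - 5)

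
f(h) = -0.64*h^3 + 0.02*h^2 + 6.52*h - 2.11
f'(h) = -1.92*h^2 + 0.04*h + 6.52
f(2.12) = 5.70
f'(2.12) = -2.02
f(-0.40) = -4.67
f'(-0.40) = 6.20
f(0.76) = 2.58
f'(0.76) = 5.44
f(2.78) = 2.42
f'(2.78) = -8.21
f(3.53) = -7.00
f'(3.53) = -17.26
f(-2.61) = -7.61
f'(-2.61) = -6.66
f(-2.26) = -9.36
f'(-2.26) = -3.38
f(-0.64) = -6.11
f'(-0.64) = 5.71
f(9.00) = -408.37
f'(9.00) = -148.64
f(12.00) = -1026.91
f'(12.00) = -269.48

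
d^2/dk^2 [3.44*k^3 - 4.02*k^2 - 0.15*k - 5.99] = 20.64*k - 8.04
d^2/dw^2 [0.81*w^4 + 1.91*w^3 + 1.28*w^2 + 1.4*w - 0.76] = 9.72*w^2 + 11.46*w + 2.56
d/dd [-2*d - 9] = -2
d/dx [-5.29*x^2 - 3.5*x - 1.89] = -10.58*x - 3.5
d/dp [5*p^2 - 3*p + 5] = 10*p - 3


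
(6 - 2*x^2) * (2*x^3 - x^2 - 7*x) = -4*x^5 + 2*x^4 + 26*x^3 - 6*x^2 - 42*x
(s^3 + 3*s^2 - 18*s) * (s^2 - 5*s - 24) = s^5 - 2*s^4 - 57*s^3 + 18*s^2 + 432*s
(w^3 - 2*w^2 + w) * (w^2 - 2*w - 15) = w^5 - 4*w^4 - 10*w^3 + 28*w^2 - 15*w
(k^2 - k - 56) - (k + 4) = k^2 - 2*k - 60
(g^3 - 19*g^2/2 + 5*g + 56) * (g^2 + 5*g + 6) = g^5 - 9*g^4/2 - 73*g^3/2 + 24*g^2 + 310*g + 336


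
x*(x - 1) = x^2 - x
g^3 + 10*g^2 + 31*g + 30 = (g + 2)*(g + 3)*(g + 5)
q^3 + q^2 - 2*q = q*(q - 1)*(q + 2)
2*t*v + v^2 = v*(2*t + v)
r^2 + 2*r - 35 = (r - 5)*(r + 7)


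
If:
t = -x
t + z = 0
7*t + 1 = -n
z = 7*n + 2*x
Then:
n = -1/50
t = -7/50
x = 7/50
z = 7/50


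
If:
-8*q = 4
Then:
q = -1/2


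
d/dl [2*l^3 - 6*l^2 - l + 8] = 6*l^2 - 12*l - 1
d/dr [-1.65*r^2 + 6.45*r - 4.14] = 6.45 - 3.3*r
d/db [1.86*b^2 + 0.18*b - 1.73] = 3.72*b + 0.18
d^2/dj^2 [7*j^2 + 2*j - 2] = 14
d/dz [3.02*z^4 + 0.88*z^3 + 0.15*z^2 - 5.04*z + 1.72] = 12.08*z^3 + 2.64*z^2 + 0.3*z - 5.04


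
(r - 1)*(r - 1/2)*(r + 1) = r^3 - r^2/2 - r + 1/2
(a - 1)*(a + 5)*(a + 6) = a^3 + 10*a^2 + 19*a - 30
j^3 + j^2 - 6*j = j*(j - 2)*(j + 3)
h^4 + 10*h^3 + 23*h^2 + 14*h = h*(h + 1)*(h + 2)*(h + 7)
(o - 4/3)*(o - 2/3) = o^2 - 2*o + 8/9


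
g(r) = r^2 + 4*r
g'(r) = 2*r + 4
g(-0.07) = -0.28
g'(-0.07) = 3.86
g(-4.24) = 1.02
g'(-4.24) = -4.48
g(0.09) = 0.37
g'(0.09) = 4.18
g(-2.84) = -3.29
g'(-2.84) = -1.68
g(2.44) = 15.71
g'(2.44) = 8.88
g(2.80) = 19.04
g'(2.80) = 9.60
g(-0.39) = -1.41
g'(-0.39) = 3.22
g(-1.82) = -3.97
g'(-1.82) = 0.36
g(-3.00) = -3.00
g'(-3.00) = -2.00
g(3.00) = 21.00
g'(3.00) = 10.00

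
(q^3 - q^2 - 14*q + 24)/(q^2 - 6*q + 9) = (q^2 + 2*q - 8)/(q - 3)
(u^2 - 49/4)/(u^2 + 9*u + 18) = (u^2 - 49/4)/(u^2 + 9*u + 18)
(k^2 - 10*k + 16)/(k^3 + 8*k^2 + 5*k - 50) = (k - 8)/(k^2 + 10*k + 25)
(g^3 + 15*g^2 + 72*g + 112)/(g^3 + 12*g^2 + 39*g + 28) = (g + 4)/(g + 1)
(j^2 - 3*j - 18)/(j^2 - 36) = (j + 3)/(j + 6)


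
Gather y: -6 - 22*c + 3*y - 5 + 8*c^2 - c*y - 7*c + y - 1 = 8*c^2 - 29*c + y*(4 - c) - 12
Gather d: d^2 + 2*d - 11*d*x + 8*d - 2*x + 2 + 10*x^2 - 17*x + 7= d^2 + d*(10 - 11*x) + 10*x^2 - 19*x + 9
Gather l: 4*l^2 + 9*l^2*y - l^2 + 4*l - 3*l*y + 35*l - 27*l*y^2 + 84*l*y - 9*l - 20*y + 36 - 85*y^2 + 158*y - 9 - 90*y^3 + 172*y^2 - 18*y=l^2*(9*y + 3) + l*(-27*y^2 + 81*y + 30) - 90*y^3 + 87*y^2 + 120*y + 27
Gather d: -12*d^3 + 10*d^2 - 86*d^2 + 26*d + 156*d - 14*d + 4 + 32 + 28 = -12*d^3 - 76*d^2 + 168*d + 64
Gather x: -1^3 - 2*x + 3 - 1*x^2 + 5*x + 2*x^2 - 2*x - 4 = x^2 + x - 2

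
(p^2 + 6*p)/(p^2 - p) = (p + 6)/(p - 1)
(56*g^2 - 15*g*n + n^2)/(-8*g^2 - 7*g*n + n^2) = (-7*g + n)/(g + n)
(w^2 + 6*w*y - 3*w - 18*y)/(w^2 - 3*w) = (w + 6*y)/w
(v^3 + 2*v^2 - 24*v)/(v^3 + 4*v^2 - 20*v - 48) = v/(v + 2)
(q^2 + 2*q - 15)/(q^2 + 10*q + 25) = (q - 3)/(q + 5)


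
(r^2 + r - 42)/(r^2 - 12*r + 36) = (r + 7)/(r - 6)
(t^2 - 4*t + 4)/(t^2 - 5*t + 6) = (t - 2)/(t - 3)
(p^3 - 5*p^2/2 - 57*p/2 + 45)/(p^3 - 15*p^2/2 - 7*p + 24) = (p^2 - p - 30)/(p^2 - 6*p - 16)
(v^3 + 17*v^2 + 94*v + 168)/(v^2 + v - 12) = (v^2 + 13*v + 42)/(v - 3)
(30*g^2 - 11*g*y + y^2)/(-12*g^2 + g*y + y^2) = (30*g^2 - 11*g*y + y^2)/(-12*g^2 + g*y + y^2)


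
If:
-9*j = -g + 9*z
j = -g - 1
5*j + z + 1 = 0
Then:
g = -27/35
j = -8/35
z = 1/7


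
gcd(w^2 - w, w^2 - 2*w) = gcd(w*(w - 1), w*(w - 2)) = w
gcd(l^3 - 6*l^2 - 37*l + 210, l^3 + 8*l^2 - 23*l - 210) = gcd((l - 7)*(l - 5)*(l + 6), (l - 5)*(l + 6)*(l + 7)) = l^2 + l - 30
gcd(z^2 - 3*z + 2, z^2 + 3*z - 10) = z - 2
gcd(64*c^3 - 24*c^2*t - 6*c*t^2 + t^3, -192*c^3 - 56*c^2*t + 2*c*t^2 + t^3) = -32*c^2 - 4*c*t + t^2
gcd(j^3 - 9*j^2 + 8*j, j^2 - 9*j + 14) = 1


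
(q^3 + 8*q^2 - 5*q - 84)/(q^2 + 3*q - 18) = (q^2 + 11*q + 28)/(q + 6)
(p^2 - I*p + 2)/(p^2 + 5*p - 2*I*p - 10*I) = (p + I)/(p + 5)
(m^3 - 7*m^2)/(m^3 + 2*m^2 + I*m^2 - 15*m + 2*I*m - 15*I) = m^2*(m - 7)/(m^3 + m^2*(2 + I) + m*(-15 + 2*I) - 15*I)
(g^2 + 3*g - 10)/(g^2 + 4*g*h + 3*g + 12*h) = (g^2 + 3*g - 10)/(g^2 + 4*g*h + 3*g + 12*h)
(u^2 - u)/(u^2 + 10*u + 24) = u*(u - 1)/(u^2 + 10*u + 24)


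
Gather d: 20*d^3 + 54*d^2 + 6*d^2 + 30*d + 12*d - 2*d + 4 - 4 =20*d^3 + 60*d^2 + 40*d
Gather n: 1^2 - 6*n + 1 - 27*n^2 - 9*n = -27*n^2 - 15*n + 2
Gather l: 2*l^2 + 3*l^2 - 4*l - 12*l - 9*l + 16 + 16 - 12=5*l^2 - 25*l + 20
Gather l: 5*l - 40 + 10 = 5*l - 30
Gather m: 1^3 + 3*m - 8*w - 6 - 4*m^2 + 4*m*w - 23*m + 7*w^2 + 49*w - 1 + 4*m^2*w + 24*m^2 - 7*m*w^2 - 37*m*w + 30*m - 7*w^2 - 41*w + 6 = m^2*(4*w + 20) + m*(-7*w^2 - 33*w + 10)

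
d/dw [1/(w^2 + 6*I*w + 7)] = 2*(-w - 3*I)/(w^2 + 6*I*w + 7)^2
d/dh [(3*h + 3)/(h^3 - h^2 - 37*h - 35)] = 6*(1 - h)/(h^4 - 4*h^3 - 66*h^2 + 140*h + 1225)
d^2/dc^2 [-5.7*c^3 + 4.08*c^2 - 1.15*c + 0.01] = 8.16 - 34.2*c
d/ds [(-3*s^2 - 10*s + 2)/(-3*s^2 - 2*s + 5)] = 2*(-12*s^2 - 9*s - 23)/(9*s^4 + 12*s^3 - 26*s^2 - 20*s + 25)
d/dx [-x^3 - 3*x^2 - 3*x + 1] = -3*x^2 - 6*x - 3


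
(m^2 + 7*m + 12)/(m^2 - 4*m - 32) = (m + 3)/(m - 8)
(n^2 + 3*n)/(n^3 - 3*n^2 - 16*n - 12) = n*(n + 3)/(n^3 - 3*n^2 - 16*n - 12)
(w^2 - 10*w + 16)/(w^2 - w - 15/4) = 4*(-w^2 + 10*w - 16)/(-4*w^2 + 4*w + 15)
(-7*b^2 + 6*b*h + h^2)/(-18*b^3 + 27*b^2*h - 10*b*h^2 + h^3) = (7*b + h)/(18*b^2 - 9*b*h + h^2)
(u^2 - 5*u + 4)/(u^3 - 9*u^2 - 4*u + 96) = (u - 1)/(u^2 - 5*u - 24)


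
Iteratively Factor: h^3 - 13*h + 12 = (h - 1)*(h^2 + h - 12) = (h - 3)*(h - 1)*(h + 4)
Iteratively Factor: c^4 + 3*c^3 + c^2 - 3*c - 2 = (c + 2)*(c^3 + c^2 - c - 1) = (c + 1)*(c + 2)*(c^2 - 1) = (c + 1)^2*(c + 2)*(c - 1)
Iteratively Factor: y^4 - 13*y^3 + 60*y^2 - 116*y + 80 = (y - 2)*(y^3 - 11*y^2 + 38*y - 40) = (y - 4)*(y - 2)*(y^2 - 7*y + 10) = (y - 4)*(y - 2)^2*(y - 5)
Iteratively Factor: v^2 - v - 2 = (v + 1)*(v - 2)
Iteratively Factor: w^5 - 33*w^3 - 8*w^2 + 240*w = (w - 3)*(w^4 + 3*w^3 - 24*w^2 - 80*w) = w*(w - 3)*(w^3 + 3*w^2 - 24*w - 80) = w*(w - 3)*(w + 4)*(w^2 - w - 20) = w*(w - 3)*(w + 4)^2*(w - 5)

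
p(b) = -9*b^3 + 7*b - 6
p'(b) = 7 - 27*b^2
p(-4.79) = 949.59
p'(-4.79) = -612.49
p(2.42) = -116.61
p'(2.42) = -151.12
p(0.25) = -4.39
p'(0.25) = 5.31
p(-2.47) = 112.33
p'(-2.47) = -157.72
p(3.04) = -237.57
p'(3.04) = -242.52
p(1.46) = -23.79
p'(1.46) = -50.55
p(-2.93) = 199.87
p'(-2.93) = -224.79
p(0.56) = -3.66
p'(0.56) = -1.47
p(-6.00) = 1896.00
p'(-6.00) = -965.00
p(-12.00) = 15462.00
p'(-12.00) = -3881.00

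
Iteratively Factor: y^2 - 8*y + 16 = (y - 4)*(y - 4)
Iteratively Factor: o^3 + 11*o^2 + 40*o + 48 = (o + 3)*(o^2 + 8*o + 16) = (o + 3)*(o + 4)*(o + 4)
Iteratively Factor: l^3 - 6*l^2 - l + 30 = (l - 3)*(l^2 - 3*l - 10) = (l - 3)*(l + 2)*(l - 5)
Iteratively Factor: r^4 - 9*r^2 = (r + 3)*(r^3 - 3*r^2) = r*(r + 3)*(r^2 - 3*r) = r*(r - 3)*(r + 3)*(r)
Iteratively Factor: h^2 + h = (h + 1)*(h)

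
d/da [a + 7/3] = 1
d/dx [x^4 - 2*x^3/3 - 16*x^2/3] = 2*x*(6*x^2 - 3*x - 16)/3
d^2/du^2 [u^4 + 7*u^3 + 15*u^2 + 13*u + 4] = 12*u^2 + 42*u + 30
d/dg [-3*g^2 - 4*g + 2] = -6*g - 4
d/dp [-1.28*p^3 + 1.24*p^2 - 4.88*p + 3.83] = -3.84*p^2 + 2.48*p - 4.88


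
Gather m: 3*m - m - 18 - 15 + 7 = 2*m - 26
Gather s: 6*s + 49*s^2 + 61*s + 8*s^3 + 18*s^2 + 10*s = 8*s^3 + 67*s^2 + 77*s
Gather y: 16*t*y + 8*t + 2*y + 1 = 8*t + y*(16*t + 2) + 1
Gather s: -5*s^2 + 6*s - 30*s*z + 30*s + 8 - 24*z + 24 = -5*s^2 + s*(36 - 30*z) - 24*z + 32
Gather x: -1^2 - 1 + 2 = 0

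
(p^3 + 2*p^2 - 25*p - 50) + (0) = p^3 + 2*p^2 - 25*p - 50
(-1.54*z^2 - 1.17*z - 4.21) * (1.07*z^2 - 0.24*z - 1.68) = -1.6478*z^4 - 0.8823*z^3 - 1.6367*z^2 + 2.976*z + 7.0728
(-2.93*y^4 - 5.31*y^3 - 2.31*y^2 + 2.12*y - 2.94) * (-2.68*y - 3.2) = 7.8524*y^5 + 23.6068*y^4 + 23.1828*y^3 + 1.7104*y^2 + 1.0952*y + 9.408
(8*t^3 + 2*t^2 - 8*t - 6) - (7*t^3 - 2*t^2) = t^3 + 4*t^2 - 8*t - 6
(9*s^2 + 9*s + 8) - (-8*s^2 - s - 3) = 17*s^2 + 10*s + 11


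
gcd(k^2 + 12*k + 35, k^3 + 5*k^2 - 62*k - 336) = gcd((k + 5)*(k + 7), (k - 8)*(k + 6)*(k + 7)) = k + 7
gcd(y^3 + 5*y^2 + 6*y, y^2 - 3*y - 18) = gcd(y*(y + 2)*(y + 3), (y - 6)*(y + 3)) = y + 3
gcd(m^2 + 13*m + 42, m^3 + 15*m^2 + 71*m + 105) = m + 7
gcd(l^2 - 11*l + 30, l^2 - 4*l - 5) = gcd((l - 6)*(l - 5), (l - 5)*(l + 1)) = l - 5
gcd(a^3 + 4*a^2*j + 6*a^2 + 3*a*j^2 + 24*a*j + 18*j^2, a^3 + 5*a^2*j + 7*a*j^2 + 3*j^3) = a^2 + 4*a*j + 3*j^2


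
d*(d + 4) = d^2 + 4*d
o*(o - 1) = o^2 - o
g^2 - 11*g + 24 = (g - 8)*(g - 3)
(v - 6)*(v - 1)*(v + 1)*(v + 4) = v^4 - 2*v^3 - 25*v^2 + 2*v + 24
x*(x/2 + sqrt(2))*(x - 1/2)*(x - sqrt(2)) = x^4/2 - x^3/4 + sqrt(2)*x^3/2 - 2*x^2 - sqrt(2)*x^2/4 + x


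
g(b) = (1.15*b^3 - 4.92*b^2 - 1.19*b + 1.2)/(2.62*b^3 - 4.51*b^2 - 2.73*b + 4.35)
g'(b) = (-7.86*b^2 + 9.02*b + 2.73)*(1.15*b^3 - 4.92*b^2 - 1.19*b + 1.2)/(2.62*b^3 - 4.51*b^2 - 2.73*b + 4.35)^2 + (3.45*b^2 - 9.84*b - 1.19)/(2.62*b^3 - 4.51*b^2 - 2.73*b + 4.35) = (7.7039*b^4 - 0.0434000000000054*b^3 + 13.6402*b^2 - 31.98*b - 1.9005)/(6.8644*b^6 - 23.6324*b^5 + 6.0349*b^4 + 47.4186*b^3 - 31.7841*b^2 - 23.751*b + 18.9225)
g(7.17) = 0.23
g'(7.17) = 0.04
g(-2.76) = 0.74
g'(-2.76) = 0.11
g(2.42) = -1.68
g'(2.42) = 3.69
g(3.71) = -0.19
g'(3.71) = 0.35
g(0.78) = -3.02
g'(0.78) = -30.31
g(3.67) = -0.20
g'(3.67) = 0.37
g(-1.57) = 1.07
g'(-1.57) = 0.81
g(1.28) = 5.75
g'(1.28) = 0.09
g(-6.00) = 0.59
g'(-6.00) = 0.02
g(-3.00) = 0.71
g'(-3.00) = 0.09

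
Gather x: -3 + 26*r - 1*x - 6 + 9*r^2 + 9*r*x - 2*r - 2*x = 9*r^2 + 24*r + x*(9*r - 3) - 9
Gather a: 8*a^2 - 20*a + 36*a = 8*a^2 + 16*a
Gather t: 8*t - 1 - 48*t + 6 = 5 - 40*t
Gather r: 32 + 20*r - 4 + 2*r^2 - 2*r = 2*r^2 + 18*r + 28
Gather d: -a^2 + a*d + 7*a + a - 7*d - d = -a^2 + 8*a + d*(a - 8)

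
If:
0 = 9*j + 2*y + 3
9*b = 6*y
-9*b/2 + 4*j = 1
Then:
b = -2/5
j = -1/5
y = -3/5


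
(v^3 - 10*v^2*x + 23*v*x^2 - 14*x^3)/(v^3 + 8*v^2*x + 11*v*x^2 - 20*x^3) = (v^2 - 9*v*x + 14*x^2)/(v^2 + 9*v*x + 20*x^2)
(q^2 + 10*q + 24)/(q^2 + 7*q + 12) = (q + 6)/(q + 3)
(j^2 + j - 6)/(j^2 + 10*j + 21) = (j - 2)/(j + 7)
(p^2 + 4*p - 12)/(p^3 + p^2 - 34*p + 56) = (p + 6)/(p^2 + 3*p - 28)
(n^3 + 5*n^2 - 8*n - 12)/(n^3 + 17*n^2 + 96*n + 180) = (n^2 - n - 2)/(n^2 + 11*n + 30)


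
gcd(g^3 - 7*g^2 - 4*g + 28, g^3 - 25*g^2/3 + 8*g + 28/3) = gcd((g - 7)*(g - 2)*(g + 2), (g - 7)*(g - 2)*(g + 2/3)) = g^2 - 9*g + 14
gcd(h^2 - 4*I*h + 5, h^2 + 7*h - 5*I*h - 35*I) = h - 5*I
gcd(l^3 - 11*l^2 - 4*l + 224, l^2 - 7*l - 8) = l - 8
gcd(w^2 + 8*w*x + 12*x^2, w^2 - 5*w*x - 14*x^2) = w + 2*x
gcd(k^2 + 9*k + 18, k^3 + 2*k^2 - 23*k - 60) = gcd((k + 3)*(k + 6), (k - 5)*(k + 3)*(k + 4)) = k + 3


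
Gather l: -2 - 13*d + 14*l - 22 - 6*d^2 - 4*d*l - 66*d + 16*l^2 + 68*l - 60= -6*d^2 - 79*d + 16*l^2 + l*(82 - 4*d) - 84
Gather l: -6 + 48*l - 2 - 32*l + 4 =16*l - 4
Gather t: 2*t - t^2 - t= -t^2 + t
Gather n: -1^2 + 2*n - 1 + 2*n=4*n - 2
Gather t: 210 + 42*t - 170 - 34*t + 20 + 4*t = 12*t + 60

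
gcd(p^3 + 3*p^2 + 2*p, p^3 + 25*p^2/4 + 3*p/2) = p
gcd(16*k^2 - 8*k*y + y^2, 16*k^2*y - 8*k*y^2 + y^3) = 16*k^2 - 8*k*y + y^2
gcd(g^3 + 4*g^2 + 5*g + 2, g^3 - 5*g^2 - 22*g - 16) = g^2 + 3*g + 2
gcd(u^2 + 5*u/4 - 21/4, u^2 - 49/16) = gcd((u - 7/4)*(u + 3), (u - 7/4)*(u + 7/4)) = u - 7/4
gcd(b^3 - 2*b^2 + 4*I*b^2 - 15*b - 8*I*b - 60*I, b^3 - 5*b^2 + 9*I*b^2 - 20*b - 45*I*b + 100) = b^2 + b*(-5 + 4*I) - 20*I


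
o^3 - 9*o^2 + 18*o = o*(o - 6)*(o - 3)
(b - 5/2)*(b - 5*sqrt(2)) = b^2 - 5*sqrt(2)*b - 5*b/2 + 25*sqrt(2)/2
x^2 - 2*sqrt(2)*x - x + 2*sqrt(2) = (x - 1)*(x - 2*sqrt(2))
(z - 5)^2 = z^2 - 10*z + 25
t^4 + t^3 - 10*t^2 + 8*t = t*(t - 2)*(t - 1)*(t + 4)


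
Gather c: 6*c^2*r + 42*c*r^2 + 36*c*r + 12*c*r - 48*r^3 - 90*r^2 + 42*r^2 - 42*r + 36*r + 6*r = 6*c^2*r + c*(42*r^2 + 48*r) - 48*r^3 - 48*r^2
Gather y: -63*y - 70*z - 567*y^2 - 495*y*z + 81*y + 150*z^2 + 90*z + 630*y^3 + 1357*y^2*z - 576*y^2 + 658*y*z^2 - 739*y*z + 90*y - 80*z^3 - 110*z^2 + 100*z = 630*y^3 + y^2*(1357*z - 1143) + y*(658*z^2 - 1234*z + 108) - 80*z^3 + 40*z^2 + 120*z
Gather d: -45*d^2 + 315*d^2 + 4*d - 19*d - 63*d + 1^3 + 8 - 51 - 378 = 270*d^2 - 78*d - 420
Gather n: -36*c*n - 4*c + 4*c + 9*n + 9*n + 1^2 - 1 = n*(18 - 36*c)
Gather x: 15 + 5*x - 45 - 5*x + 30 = 0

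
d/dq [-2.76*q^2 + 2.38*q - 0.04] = 2.38 - 5.52*q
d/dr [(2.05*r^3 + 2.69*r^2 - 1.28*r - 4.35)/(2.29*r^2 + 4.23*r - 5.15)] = (4.6945*r^4 + 17.343*r^3 - 17.3626*r^2 - 7.784*r + 24.9925)/(5.2441*r^4 + 19.3734*r^3 - 5.6941*r^2 - 43.569*r + 26.5225)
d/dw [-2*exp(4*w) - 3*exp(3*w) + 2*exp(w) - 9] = (-8*exp(3*w) - 9*exp(2*w) + 2)*exp(w)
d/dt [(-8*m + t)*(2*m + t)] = -6*m + 2*t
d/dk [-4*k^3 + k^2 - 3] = 2*k*(1 - 6*k)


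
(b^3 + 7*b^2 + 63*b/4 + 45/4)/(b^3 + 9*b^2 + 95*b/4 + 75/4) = (b + 3)/(b + 5)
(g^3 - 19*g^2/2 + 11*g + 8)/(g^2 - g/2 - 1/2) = (g^2 - 10*g + 16)/(g - 1)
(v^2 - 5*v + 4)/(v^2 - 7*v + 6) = (v - 4)/(v - 6)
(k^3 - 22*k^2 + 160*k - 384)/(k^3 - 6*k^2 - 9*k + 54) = (k^2 - 16*k + 64)/(k^2 - 9)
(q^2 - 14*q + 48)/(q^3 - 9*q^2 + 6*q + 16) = (q - 6)/(q^2 - q - 2)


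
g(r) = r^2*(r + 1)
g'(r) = r^2 + 2*r*(r + 1) = r*(3*r + 2)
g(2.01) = 12.16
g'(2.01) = 16.14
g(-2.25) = -6.33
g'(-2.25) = 10.69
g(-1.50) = -1.12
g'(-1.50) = 3.75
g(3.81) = 69.82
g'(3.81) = 51.17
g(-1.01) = -0.01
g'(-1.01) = 1.04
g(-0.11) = 0.01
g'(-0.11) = -0.18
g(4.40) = 104.54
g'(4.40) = 66.88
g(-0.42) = 0.10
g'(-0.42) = -0.31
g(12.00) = 1872.00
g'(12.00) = 456.00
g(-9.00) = -648.00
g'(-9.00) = 225.00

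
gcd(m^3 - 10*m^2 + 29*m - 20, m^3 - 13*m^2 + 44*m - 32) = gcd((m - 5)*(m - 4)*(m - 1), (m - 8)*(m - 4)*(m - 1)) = m^2 - 5*m + 4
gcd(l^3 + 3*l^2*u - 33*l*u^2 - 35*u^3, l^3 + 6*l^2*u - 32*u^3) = 1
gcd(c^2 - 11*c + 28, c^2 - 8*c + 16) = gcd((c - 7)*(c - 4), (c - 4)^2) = c - 4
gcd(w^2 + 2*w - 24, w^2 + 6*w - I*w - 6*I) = w + 6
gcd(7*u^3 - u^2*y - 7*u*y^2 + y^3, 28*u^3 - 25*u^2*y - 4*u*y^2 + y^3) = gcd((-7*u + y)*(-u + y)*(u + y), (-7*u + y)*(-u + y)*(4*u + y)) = 7*u^2 - 8*u*y + y^2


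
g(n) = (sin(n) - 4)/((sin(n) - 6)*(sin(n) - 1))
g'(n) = -(sin(n) - 4)*cos(n)/((sin(n) - 6)*(sin(n) - 1)^2) + cos(n)/((sin(n) - 6)*(sin(n) - 1)) - (sin(n) - 4)*cos(n)/((sin(n) - 6)^2*(sin(n) - 1))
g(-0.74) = -0.42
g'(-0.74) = -0.16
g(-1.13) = -0.37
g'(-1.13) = -0.07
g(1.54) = -1265.45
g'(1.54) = -82170.23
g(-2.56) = -0.45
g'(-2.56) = 0.22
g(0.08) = -0.72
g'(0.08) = -0.72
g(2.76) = -1.03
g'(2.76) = 1.43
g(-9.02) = -0.49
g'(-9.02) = 0.29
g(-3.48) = -0.97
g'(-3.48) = 1.28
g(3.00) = -0.77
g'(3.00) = 0.82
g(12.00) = -0.45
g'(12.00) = -0.22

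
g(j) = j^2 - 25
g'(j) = 2*j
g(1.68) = -22.18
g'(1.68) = 3.36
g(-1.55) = -22.60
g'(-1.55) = -3.10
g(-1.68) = -22.18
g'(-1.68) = -3.36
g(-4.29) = -6.60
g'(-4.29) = -8.58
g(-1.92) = -21.31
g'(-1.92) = -3.84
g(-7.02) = 24.28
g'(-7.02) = -14.04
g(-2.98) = -16.12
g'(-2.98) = -5.96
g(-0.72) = -24.48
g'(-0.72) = -1.44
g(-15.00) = 200.00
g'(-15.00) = -30.00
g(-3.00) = -16.00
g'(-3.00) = -6.00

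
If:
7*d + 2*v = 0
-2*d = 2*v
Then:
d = 0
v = 0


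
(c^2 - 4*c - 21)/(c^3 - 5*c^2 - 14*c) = (c + 3)/(c*(c + 2))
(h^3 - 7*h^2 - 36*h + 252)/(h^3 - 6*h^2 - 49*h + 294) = (h + 6)/(h + 7)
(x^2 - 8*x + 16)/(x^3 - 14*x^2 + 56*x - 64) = (x - 4)/(x^2 - 10*x + 16)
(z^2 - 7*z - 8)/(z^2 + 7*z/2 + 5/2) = 2*(z - 8)/(2*z + 5)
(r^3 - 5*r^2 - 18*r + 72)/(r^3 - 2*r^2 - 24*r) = (r - 3)/r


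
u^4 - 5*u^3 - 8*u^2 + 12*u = u*(u - 6)*(u - 1)*(u + 2)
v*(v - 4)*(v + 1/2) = v^3 - 7*v^2/2 - 2*v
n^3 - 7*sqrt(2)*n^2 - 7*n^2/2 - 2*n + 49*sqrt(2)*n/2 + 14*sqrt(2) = (n - 4)*(n + 1/2)*(n - 7*sqrt(2))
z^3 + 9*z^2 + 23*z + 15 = (z + 1)*(z + 3)*(z + 5)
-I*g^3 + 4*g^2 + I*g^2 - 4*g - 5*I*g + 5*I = (g - I)*(g + 5*I)*(-I*g + I)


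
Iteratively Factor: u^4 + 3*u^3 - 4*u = (u)*(u^3 + 3*u^2 - 4) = u*(u - 1)*(u^2 + 4*u + 4) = u*(u - 1)*(u + 2)*(u + 2)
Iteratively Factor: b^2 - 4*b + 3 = (b - 1)*(b - 3)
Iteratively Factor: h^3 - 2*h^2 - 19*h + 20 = (h - 5)*(h^2 + 3*h - 4) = (h - 5)*(h + 4)*(h - 1)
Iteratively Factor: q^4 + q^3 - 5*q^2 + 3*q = (q + 3)*(q^3 - 2*q^2 + q) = (q - 1)*(q + 3)*(q^2 - q) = q*(q - 1)*(q + 3)*(q - 1)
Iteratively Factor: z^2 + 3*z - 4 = (z + 4)*(z - 1)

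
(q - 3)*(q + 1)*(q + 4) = q^3 + 2*q^2 - 11*q - 12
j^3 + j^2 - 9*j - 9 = (j - 3)*(j + 1)*(j + 3)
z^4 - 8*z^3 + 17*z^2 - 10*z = z*(z - 5)*(z - 2)*(z - 1)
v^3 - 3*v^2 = v^2*(v - 3)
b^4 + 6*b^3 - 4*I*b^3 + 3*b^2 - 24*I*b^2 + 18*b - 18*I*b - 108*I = (b + 6)*(b - 3*I)^2*(b + 2*I)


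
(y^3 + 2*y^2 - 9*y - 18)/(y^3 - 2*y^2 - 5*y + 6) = (y + 3)/(y - 1)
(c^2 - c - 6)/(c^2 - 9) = (c + 2)/(c + 3)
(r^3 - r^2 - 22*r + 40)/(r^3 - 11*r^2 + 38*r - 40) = (r + 5)/(r - 5)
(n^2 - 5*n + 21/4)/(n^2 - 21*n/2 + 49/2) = (n - 3/2)/(n - 7)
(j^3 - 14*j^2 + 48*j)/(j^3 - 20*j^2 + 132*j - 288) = j/(j - 6)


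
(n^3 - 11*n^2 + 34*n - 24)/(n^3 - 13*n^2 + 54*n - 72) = (n - 1)/(n - 3)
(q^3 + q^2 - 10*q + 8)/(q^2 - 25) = (q^3 + q^2 - 10*q + 8)/(q^2 - 25)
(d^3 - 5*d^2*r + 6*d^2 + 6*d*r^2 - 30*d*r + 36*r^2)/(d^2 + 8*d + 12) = (d^2 - 5*d*r + 6*r^2)/(d + 2)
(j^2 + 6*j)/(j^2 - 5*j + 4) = j*(j + 6)/(j^2 - 5*j + 4)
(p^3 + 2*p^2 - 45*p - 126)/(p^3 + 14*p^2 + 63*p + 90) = (p - 7)/(p + 5)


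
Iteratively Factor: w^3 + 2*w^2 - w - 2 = (w + 1)*(w^2 + w - 2) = (w - 1)*(w + 1)*(w + 2)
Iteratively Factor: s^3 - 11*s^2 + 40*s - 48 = (s - 4)*(s^2 - 7*s + 12) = (s - 4)*(s - 3)*(s - 4)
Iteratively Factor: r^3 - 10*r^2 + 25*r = (r - 5)*(r^2 - 5*r) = r*(r - 5)*(r - 5)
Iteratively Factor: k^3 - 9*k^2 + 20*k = (k - 5)*(k^2 - 4*k) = k*(k - 5)*(k - 4)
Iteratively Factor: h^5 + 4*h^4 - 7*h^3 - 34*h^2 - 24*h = (h + 2)*(h^4 + 2*h^3 - 11*h^2 - 12*h) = (h + 1)*(h + 2)*(h^3 + h^2 - 12*h) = (h + 1)*(h + 2)*(h + 4)*(h^2 - 3*h) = (h - 3)*(h + 1)*(h + 2)*(h + 4)*(h)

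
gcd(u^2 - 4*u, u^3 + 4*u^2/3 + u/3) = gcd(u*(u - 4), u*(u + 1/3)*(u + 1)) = u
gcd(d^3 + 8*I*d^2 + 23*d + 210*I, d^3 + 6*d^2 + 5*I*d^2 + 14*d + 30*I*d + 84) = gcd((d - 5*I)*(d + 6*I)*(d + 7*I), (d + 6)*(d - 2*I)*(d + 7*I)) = d + 7*I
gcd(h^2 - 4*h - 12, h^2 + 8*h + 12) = h + 2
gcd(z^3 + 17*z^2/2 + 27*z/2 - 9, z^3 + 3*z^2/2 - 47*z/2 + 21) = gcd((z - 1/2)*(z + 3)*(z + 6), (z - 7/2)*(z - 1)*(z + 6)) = z + 6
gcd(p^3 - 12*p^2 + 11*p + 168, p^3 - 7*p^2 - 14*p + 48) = p^2 - 5*p - 24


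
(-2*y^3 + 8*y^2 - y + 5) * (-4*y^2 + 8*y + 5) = 8*y^5 - 48*y^4 + 58*y^3 + 12*y^2 + 35*y + 25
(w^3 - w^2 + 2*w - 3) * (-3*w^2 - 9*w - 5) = -3*w^5 - 6*w^4 - 2*w^3 - 4*w^2 + 17*w + 15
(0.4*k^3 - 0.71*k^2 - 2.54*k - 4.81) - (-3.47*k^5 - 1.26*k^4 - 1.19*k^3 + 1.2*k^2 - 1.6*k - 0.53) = 3.47*k^5 + 1.26*k^4 + 1.59*k^3 - 1.91*k^2 - 0.94*k - 4.28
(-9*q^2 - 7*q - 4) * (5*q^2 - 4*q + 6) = -45*q^4 + q^3 - 46*q^2 - 26*q - 24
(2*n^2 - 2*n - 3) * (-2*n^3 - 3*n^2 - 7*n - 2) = -4*n^5 - 2*n^4 - 2*n^3 + 19*n^2 + 25*n + 6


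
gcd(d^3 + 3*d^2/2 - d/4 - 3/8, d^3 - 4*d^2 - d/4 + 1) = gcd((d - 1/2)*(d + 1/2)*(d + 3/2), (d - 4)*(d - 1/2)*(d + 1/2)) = d^2 - 1/4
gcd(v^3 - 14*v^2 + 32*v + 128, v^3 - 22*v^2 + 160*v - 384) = v^2 - 16*v + 64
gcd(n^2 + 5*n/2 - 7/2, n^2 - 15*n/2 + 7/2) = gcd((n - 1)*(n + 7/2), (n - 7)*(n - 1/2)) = 1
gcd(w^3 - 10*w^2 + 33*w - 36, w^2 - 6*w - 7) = 1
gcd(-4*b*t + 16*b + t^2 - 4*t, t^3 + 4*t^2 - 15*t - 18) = 1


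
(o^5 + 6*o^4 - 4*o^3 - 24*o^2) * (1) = o^5 + 6*o^4 - 4*o^3 - 24*o^2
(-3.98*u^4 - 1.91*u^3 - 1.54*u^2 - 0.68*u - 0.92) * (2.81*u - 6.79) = -11.1838*u^5 + 21.6571*u^4 + 8.6415*u^3 + 8.5458*u^2 + 2.032*u + 6.2468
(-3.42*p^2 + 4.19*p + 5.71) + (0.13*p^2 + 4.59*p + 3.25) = -3.29*p^2 + 8.78*p + 8.96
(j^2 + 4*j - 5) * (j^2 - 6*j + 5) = j^4 - 2*j^3 - 24*j^2 + 50*j - 25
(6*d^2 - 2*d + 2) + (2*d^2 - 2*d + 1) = 8*d^2 - 4*d + 3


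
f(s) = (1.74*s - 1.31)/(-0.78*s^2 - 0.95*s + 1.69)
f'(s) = (1.56*s + 0.95)*(1.74*s - 1.31)/(-0.78*s^2 - 0.95*s + 1.69)^2 + 1.74/(-0.78*s^2 - 0.95*s + 1.69) = (1.3572*s^2 - 2.0436*s + 1.6961)/(0.6084*s^4 + 1.482*s^3 - 1.7339*s^2 - 3.211*s + 2.8561)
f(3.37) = -0.44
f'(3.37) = 0.10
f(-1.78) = -4.84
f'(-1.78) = 11.64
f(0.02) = -0.76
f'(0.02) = 0.59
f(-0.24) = -0.92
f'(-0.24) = 0.65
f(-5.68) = 0.62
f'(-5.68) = 0.17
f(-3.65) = 1.46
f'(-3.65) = 0.99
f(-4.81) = 0.82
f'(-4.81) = 0.31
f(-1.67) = -3.83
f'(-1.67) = 7.33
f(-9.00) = 0.32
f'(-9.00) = 0.05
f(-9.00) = 0.32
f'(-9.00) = 0.05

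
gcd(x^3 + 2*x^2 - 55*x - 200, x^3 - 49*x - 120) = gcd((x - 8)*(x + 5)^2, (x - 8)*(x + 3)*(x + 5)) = x^2 - 3*x - 40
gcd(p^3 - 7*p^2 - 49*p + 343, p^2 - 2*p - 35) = p - 7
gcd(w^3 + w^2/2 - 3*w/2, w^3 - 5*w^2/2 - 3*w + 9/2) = w^2 + w/2 - 3/2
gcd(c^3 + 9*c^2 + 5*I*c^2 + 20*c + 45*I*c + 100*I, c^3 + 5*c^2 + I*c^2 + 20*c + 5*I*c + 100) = c^2 + c*(5 + 5*I) + 25*I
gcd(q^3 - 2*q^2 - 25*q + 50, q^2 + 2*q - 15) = q + 5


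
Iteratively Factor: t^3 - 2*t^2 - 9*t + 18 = (t - 3)*(t^2 + t - 6) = (t - 3)*(t + 3)*(t - 2)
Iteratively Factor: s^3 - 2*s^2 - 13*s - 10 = (s + 2)*(s^2 - 4*s - 5) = (s + 1)*(s + 2)*(s - 5)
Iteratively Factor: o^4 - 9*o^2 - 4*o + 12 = (o + 2)*(o^3 - 2*o^2 - 5*o + 6) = (o + 2)^2*(o^2 - 4*o + 3) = (o - 1)*(o + 2)^2*(o - 3)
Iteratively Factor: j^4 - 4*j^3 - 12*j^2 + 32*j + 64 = (j - 4)*(j^3 - 12*j - 16) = (j - 4)*(j + 2)*(j^2 - 2*j - 8) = (j - 4)*(j + 2)^2*(j - 4)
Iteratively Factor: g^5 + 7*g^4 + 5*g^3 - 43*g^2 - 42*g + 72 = (g + 3)*(g^4 + 4*g^3 - 7*g^2 - 22*g + 24) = (g - 1)*(g + 3)*(g^3 + 5*g^2 - 2*g - 24) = (g - 1)*(g + 3)*(g + 4)*(g^2 + g - 6) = (g - 2)*(g - 1)*(g + 3)*(g + 4)*(g + 3)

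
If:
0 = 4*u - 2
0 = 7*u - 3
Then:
No Solution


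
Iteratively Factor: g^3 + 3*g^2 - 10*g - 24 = (g - 3)*(g^2 + 6*g + 8) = (g - 3)*(g + 2)*(g + 4)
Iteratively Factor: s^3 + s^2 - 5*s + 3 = (s - 1)*(s^2 + 2*s - 3) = (s - 1)^2*(s + 3)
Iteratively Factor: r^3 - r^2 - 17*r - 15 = (r + 3)*(r^2 - 4*r - 5) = (r + 1)*(r + 3)*(r - 5)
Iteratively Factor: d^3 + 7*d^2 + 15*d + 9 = (d + 3)*(d^2 + 4*d + 3) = (d + 1)*(d + 3)*(d + 3)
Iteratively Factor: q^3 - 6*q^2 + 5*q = (q)*(q^2 - 6*q + 5) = q*(q - 1)*(q - 5)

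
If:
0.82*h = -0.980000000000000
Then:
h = -1.20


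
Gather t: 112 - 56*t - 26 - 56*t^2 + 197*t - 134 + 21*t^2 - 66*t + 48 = -35*t^2 + 75*t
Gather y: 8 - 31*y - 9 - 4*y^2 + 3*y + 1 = -4*y^2 - 28*y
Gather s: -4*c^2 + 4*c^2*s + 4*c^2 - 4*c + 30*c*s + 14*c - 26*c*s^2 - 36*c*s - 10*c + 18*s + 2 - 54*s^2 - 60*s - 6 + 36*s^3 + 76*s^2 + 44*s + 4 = 36*s^3 + s^2*(22 - 26*c) + s*(4*c^2 - 6*c + 2)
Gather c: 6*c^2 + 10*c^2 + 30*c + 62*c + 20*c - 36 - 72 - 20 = 16*c^2 + 112*c - 128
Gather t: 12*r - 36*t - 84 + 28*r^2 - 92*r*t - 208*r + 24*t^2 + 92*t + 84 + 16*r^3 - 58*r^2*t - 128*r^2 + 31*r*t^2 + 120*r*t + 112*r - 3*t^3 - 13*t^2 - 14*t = 16*r^3 - 100*r^2 - 84*r - 3*t^3 + t^2*(31*r + 11) + t*(-58*r^2 + 28*r + 42)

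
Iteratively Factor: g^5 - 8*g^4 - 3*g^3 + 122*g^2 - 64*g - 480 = (g - 4)*(g^4 - 4*g^3 - 19*g^2 + 46*g + 120) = (g - 4)^2*(g^3 - 19*g - 30) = (g - 4)^2*(g + 2)*(g^2 - 2*g - 15) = (g - 4)^2*(g + 2)*(g + 3)*(g - 5)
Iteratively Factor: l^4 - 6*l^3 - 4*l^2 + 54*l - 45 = (l - 3)*(l^3 - 3*l^2 - 13*l + 15) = (l - 3)*(l - 1)*(l^2 - 2*l - 15) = (l - 5)*(l - 3)*(l - 1)*(l + 3)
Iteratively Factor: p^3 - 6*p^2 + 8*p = (p)*(p^2 - 6*p + 8) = p*(p - 2)*(p - 4)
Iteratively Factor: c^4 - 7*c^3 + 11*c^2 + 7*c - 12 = (c - 1)*(c^3 - 6*c^2 + 5*c + 12) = (c - 1)*(c + 1)*(c^2 - 7*c + 12) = (c - 4)*(c - 1)*(c + 1)*(c - 3)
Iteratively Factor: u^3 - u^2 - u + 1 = (u - 1)*(u^2 - 1) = (u - 1)^2*(u + 1)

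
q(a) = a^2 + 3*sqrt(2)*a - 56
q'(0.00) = 4.24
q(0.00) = -56.00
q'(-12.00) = -19.76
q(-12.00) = 37.09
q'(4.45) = 13.14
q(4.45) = -17.32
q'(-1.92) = 0.40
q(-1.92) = -60.46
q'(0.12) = 4.48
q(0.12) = -55.48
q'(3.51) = 11.26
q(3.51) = -28.79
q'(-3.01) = -1.78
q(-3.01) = -59.71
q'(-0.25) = 3.74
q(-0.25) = -57.00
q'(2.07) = 8.38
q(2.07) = -42.93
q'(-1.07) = 2.10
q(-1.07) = -59.39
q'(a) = 2*a + 3*sqrt(2)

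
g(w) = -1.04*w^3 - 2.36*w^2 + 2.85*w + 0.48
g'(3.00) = -39.39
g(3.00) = -40.29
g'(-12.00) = -389.79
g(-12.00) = 1423.56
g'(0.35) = 0.82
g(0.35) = 1.14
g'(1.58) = -12.40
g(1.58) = -5.01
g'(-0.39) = 4.22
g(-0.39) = -0.93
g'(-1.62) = 2.31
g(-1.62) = -5.91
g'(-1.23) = 3.94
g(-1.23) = -4.66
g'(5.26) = -108.30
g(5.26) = -201.18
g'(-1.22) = 3.96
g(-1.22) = -4.62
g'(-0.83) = 4.62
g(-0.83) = -2.92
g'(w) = -3.12*w^2 - 4.72*w + 2.85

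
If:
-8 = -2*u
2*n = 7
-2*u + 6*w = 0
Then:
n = 7/2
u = 4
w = 4/3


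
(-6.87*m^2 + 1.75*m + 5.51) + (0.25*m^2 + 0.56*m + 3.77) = -6.62*m^2 + 2.31*m + 9.28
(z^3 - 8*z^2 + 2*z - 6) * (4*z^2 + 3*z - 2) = 4*z^5 - 29*z^4 - 18*z^3 - 2*z^2 - 22*z + 12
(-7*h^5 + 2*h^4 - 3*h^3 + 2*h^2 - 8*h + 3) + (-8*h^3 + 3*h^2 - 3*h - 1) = -7*h^5 + 2*h^4 - 11*h^3 + 5*h^2 - 11*h + 2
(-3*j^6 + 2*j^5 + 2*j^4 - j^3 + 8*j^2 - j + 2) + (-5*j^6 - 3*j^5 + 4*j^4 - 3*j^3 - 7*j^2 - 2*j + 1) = -8*j^6 - j^5 + 6*j^4 - 4*j^3 + j^2 - 3*j + 3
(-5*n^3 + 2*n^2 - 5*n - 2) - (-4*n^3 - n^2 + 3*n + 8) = -n^3 + 3*n^2 - 8*n - 10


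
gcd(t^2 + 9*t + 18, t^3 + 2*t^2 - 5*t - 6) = t + 3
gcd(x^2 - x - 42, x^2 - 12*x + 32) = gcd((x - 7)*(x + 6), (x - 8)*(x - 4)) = 1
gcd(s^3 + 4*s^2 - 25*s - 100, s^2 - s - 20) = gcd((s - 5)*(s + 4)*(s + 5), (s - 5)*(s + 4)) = s^2 - s - 20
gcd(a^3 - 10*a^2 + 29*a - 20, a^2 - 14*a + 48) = 1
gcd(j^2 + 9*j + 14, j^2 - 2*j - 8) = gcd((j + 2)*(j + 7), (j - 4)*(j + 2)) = j + 2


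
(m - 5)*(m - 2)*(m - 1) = m^3 - 8*m^2 + 17*m - 10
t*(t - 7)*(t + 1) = t^3 - 6*t^2 - 7*t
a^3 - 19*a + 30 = (a - 3)*(a - 2)*(a + 5)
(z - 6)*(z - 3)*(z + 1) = z^3 - 8*z^2 + 9*z + 18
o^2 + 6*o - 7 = (o - 1)*(o + 7)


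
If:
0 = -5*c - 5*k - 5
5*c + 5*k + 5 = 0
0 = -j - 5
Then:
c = -k - 1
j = -5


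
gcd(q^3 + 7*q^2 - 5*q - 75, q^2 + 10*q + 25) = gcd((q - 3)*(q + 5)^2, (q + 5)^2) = q^2 + 10*q + 25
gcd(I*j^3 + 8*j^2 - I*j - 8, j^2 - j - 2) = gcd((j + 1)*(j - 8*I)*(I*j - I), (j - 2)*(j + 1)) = j + 1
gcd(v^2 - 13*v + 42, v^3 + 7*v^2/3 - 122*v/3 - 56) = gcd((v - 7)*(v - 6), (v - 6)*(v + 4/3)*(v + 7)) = v - 6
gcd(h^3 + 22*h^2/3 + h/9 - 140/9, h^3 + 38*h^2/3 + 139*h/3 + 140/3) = h^2 + 26*h/3 + 35/3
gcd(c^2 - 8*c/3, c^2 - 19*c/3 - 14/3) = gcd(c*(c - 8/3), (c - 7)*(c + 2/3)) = 1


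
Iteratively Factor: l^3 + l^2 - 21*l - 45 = (l + 3)*(l^2 - 2*l - 15) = (l + 3)^2*(l - 5)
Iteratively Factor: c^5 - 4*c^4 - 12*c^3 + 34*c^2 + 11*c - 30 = (c + 1)*(c^4 - 5*c^3 - 7*c^2 + 41*c - 30) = (c - 5)*(c + 1)*(c^3 - 7*c + 6) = (c - 5)*(c - 2)*(c + 1)*(c^2 + 2*c - 3) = (c - 5)*(c - 2)*(c + 1)*(c + 3)*(c - 1)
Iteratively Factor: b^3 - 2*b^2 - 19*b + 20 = (b - 1)*(b^2 - b - 20) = (b - 5)*(b - 1)*(b + 4)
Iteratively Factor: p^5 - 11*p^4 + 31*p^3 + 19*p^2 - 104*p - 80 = (p + 1)*(p^4 - 12*p^3 + 43*p^2 - 24*p - 80) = (p - 4)*(p + 1)*(p^3 - 8*p^2 + 11*p + 20) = (p - 4)^2*(p + 1)*(p^2 - 4*p - 5) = (p - 5)*(p - 4)^2*(p + 1)*(p + 1)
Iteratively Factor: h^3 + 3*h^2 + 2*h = (h)*(h^2 + 3*h + 2) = h*(h + 2)*(h + 1)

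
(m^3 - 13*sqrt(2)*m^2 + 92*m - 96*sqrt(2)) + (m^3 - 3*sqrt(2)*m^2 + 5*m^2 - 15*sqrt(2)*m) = 2*m^3 - 16*sqrt(2)*m^2 + 5*m^2 - 15*sqrt(2)*m + 92*m - 96*sqrt(2)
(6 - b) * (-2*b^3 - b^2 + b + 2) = 2*b^4 - 11*b^3 - 7*b^2 + 4*b + 12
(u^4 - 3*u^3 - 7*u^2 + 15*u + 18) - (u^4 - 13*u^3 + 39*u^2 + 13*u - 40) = 10*u^3 - 46*u^2 + 2*u + 58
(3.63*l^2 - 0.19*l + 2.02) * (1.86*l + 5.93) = 6.7518*l^3 + 21.1725*l^2 + 2.6305*l + 11.9786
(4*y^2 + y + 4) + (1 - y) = 4*y^2 + 5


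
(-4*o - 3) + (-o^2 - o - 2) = -o^2 - 5*o - 5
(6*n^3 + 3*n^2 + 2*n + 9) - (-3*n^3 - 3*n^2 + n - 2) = 9*n^3 + 6*n^2 + n + 11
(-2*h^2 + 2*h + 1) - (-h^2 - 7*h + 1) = -h^2 + 9*h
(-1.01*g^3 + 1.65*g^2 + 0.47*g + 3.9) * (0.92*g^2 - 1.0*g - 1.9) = -0.9292*g^5 + 2.528*g^4 + 0.7014*g^3 - 0.0169999999999997*g^2 - 4.793*g - 7.41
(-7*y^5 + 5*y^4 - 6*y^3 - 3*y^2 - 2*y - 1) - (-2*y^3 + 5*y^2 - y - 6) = -7*y^5 + 5*y^4 - 4*y^3 - 8*y^2 - y + 5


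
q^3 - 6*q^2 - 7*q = q*(q - 7)*(q + 1)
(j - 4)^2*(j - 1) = j^3 - 9*j^2 + 24*j - 16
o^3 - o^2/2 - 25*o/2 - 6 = (o - 4)*(o + 1/2)*(o + 3)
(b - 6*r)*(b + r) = b^2 - 5*b*r - 6*r^2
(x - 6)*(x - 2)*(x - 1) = x^3 - 9*x^2 + 20*x - 12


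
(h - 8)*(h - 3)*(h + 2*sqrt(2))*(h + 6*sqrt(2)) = h^4 - 11*h^3 + 8*sqrt(2)*h^3 - 88*sqrt(2)*h^2 + 48*h^2 - 264*h + 192*sqrt(2)*h + 576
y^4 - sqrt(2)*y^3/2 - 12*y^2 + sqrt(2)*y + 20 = (y - 5*sqrt(2)/2)*(y - sqrt(2))*(y + sqrt(2))*(y + 2*sqrt(2))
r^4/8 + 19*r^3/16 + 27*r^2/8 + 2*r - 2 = (r/4 + 1)*(r/2 + 1)*(r - 1/2)*(r + 4)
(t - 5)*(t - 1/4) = t^2 - 21*t/4 + 5/4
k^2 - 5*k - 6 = (k - 6)*(k + 1)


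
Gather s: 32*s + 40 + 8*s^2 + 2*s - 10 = 8*s^2 + 34*s + 30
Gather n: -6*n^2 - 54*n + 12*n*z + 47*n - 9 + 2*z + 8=-6*n^2 + n*(12*z - 7) + 2*z - 1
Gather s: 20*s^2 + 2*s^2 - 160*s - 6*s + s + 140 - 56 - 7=22*s^2 - 165*s + 77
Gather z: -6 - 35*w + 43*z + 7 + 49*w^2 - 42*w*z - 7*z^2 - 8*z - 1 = 49*w^2 - 35*w - 7*z^2 + z*(35 - 42*w)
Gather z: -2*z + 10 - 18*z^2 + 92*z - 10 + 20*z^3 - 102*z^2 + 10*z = 20*z^3 - 120*z^2 + 100*z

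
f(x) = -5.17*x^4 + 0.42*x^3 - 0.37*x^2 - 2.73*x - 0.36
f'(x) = -20.68*x^3 + 1.26*x^2 - 0.74*x - 2.73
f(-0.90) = -1.90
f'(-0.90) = 14.03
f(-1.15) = -7.39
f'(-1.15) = 31.24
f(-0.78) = -0.57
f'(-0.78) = 8.43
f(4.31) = -1769.39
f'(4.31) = -1638.22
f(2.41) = -177.61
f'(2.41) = -286.66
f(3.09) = -471.27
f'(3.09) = -603.12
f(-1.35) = -15.55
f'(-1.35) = 51.45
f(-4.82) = -2833.31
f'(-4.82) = 2345.86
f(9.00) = -33669.09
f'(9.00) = -14983.05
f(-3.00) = -425.61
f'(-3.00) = 569.19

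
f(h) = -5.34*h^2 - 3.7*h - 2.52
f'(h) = -10.68*h - 3.7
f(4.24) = -114.21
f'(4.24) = -48.98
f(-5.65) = -152.08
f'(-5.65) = 56.64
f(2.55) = -46.68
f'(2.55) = -30.93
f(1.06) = -12.44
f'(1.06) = -15.02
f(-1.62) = -10.54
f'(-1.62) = 13.60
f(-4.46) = -92.24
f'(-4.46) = 43.93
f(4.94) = -151.11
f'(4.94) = -56.46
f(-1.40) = -7.81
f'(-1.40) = 11.25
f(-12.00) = -727.08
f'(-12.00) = 124.46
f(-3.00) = -39.48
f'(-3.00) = 28.34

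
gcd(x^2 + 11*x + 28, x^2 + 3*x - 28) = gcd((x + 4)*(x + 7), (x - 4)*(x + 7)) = x + 7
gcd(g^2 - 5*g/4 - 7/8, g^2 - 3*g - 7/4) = g + 1/2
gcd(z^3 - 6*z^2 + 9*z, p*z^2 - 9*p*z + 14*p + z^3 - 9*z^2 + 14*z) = 1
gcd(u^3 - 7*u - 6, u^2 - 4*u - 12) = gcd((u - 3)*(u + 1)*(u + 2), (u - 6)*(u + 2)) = u + 2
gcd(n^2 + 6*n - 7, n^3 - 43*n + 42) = n^2 + 6*n - 7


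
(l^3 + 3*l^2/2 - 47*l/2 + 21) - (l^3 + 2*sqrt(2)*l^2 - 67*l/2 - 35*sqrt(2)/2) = -2*sqrt(2)*l^2 + 3*l^2/2 + 10*l + 21 + 35*sqrt(2)/2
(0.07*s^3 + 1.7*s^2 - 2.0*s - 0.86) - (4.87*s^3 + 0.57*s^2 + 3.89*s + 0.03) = -4.8*s^3 + 1.13*s^2 - 5.89*s - 0.89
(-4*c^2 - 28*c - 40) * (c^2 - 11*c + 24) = -4*c^4 + 16*c^3 + 172*c^2 - 232*c - 960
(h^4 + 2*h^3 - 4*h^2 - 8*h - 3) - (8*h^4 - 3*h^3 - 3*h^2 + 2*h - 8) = -7*h^4 + 5*h^3 - h^2 - 10*h + 5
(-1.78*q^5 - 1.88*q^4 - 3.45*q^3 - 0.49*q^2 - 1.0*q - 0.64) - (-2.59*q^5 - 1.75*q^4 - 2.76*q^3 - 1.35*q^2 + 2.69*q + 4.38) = 0.81*q^5 - 0.13*q^4 - 0.69*q^3 + 0.86*q^2 - 3.69*q - 5.02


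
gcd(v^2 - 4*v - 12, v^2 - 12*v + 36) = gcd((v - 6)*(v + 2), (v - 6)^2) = v - 6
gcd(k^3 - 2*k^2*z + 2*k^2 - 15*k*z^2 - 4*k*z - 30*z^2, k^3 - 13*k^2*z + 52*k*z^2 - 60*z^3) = -k + 5*z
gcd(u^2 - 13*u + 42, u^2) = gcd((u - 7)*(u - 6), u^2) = 1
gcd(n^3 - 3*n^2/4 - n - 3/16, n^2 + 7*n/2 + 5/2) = 1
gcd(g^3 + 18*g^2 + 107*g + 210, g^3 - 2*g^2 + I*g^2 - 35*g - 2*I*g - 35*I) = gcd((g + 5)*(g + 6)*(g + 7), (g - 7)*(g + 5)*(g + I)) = g + 5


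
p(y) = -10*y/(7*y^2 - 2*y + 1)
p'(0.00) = -10.00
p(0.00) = 0.00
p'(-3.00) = 0.13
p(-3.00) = 0.43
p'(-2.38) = 0.19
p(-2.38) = 0.52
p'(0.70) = 2.65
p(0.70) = -2.31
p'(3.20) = 0.16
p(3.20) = -0.48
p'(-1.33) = 0.44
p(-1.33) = 0.83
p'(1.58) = 0.70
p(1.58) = -1.03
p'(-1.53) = 0.37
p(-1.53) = 0.75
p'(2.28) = 0.33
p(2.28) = -0.69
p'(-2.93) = 0.13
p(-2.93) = 0.44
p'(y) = -10*y*(2 - 14*y)/(7*y^2 - 2*y + 1)^2 - 10/(7*y^2 - 2*y + 1)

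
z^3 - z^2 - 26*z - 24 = (z - 6)*(z + 1)*(z + 4)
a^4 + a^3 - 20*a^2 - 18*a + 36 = (a - 1)*(a + 2)*(a - 3*sqrt(2))*(a + 3*sqrt(2))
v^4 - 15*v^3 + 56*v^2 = v^2*(v - 8)*(v - 7)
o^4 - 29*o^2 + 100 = (o - 5)*(o - 2)*(o + 2)*(o + 5)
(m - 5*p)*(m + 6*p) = m^2 + m*p - 30*p^2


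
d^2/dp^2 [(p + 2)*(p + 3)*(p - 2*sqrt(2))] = 6*p - 4*sqrt(2) + 10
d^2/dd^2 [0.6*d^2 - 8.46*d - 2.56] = 1.20000000000000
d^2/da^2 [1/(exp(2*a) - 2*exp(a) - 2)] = 2*((1 - 2*exp(a))*(-exp(2*a) + 2*exp(a) + 2) - 4*(1 - exp(a))^2*exp(a))*exp(a)/(-exp(2*a) + 2*exp(a) + 2)^3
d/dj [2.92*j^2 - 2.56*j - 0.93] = 5.84*j - 2.56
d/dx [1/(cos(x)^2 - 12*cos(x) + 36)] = 2*sin(x)/(cos(x) - 6)^3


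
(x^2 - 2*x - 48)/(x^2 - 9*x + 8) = (x + 6)/(x - 1)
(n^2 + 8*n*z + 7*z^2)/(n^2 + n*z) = (n + 7*z)/n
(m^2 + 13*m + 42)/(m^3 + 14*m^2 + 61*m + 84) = (m + 6)/(m^2 + 7*m + 12)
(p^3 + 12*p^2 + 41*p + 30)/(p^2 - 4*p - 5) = (p^2 + 11*p + 30)/(p - 5)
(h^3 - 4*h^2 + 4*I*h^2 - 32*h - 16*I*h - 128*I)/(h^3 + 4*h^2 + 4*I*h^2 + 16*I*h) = (h - 8)/h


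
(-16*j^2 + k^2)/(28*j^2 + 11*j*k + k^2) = (-4*j + k)/(7*j + k)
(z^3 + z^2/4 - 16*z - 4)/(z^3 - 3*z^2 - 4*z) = (z^2 + 17*z/4 + 1)/(z*(z + 1))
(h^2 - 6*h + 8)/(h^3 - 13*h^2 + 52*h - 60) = (h - 4)/(h^2 - 11*h + 30)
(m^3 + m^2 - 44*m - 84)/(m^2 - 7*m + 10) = (m^3 + m^2 - 44*m - 84)/(m^2 - 7*m + 10)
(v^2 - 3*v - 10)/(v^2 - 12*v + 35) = (v + 2)/(v - 7)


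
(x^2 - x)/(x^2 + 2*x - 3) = x/(x + 3)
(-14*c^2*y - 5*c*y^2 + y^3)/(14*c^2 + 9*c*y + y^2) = y*(-7*c + y)/(7*c + y)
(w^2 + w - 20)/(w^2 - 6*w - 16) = (-w^2 - w + 20)/(-w^2 + 6*w + 16)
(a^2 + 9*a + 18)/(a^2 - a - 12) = (a + 6)/(a - 4)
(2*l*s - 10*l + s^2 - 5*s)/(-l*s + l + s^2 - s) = (-2*l*s + 10*l - s^2 + 5*s)/(l*s - l - s^2 + s)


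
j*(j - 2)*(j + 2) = j^3 - 4*j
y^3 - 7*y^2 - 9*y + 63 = (y - 7)*(y - 3)*(y + 3)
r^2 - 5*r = r*(r - 5)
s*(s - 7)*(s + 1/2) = s^3 - 13*s^2/2 - 7*s/2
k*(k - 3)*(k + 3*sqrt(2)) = k^3 - 3*k^2 + 3*sqrt(2)*k^2 - 9*sqrt(2)*k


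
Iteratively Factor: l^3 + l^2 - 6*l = (l)*(l^2 + l - 6) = l*(l + 3)*(l - 2)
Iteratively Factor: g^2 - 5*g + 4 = (g - 4)*(g - 1)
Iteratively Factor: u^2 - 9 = (u + 3)*(u - 3)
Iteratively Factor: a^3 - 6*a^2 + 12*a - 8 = (a - 2)*(a^2 - 4*a + 4) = (a - 2)^2*(a - 2)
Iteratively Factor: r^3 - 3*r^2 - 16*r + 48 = (r - 3)*(r^2 - 16) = (r - 4)*(r - 3)*(r + 4)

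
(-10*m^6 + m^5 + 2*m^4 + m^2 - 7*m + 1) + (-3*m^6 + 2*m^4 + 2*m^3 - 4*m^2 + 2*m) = -13*m^6 + m^5 + 4*m^4 + 2*m^3 - 3*m^2 - 5*m + 1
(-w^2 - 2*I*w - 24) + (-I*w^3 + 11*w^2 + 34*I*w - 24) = -I*w^3 + 10*w^2 + 32*I*w - 48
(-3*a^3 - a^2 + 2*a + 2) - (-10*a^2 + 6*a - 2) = -3*a^3 + 9*a^2 - 4*a + 4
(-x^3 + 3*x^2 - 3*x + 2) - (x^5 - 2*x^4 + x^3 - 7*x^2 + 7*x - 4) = -x^5 + 2*x^4 - 2*x^3 + 10*x^2 - 10*x + 6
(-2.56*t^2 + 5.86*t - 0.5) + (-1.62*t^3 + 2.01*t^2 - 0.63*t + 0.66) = -1.62*t^3 - 0.55*t^2 + 5.23*t + 0.16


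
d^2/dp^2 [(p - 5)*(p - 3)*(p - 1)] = 6*p - 18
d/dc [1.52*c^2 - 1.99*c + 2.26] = 3.04*c - 1.99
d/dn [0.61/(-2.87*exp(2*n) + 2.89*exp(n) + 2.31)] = (3.5014*exp(n) - 1.7629)*exp(n)/(-2.87*exp(2*n) + 2.89*exp(n) + 2.31)^2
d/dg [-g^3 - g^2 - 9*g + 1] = -3*g^2 - 2*g - 9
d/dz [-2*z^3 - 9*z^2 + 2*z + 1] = -6*z^2 - 18*z + 2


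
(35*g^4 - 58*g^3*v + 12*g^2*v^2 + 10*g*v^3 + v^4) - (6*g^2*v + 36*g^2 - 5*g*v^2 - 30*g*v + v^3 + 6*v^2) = 35*g^4 - 58*g^3*v + 12*g^2*v^2 - 6*g^2*v - 36*g^2 + 10*g*v^3 + 5*g*v^2 + 30*g*v + v^4 - v^3 - 6*v^2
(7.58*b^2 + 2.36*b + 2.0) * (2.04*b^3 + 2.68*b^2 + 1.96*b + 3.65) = 15.4632*b^5 + 25.1288*b^4 + 25.2616*b^3 + 37.6526*b^2 + 12.534*b + 7.3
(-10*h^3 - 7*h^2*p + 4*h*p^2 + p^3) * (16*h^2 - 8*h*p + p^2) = -160*h^5 - 32*h^4*p + 110*h^3*p^2 - 23*h^2*p^3 - 4*h*p^4 + p^5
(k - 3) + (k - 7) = 2*k - 10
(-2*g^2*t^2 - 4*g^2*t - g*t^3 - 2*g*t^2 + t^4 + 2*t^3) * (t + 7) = -2*g^2*t^3 - 18*g^2*t^2 - 28*g^2*t - g*t^4 - 9*g*t^3 - 14*g*t^2 + t^5 + 9*t^4 + 14*t^3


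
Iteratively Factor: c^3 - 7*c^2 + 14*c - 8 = (c - 1)*(c^2 - 6*c + 8) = (c - 2)*(c - 1)*(c - 4)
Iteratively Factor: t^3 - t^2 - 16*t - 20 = (t + 2)*(t^2 - 3*t - 10) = (t - 5)*(t + 2)*(t + 2)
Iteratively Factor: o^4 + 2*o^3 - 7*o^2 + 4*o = (o + 4)*(o^3 - 2*o^2 + o) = o*(o + 4)*(o^2 - 2*o + 1) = o*(o - 1)*(o + 4)*(o - 1)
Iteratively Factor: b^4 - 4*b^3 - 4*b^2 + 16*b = (b - 2)*(b^3 - 2*b^2 - 8*b) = (b - 2)*(b + 2)*(b^2 - 4*b) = b*(b - 2)*(b + 2)*(b - 4)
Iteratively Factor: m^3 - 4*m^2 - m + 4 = (m - 1)*(m^2 - 3*m - 4) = (m - 1)*(m + 1)*(m - 4)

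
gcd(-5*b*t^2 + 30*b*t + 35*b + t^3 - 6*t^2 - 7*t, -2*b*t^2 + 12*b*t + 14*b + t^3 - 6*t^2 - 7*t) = t^2 - 6*t - 7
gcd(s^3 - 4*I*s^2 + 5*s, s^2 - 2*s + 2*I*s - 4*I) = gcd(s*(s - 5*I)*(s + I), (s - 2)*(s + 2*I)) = 1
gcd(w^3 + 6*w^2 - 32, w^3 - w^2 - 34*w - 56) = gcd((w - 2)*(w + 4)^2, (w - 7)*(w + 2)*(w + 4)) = w + 4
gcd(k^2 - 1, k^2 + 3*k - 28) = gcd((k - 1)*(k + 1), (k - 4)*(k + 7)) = 1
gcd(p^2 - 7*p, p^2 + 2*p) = p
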